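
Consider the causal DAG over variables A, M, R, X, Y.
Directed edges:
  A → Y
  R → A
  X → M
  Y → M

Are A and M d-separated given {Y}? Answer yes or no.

Yes — A ⊥ M | {Y}.

Bayes-Ball from A | {Y} reaches {R}.
M ∉ reach(A|{Y}) ⇒ A ⊥ M | {Y}.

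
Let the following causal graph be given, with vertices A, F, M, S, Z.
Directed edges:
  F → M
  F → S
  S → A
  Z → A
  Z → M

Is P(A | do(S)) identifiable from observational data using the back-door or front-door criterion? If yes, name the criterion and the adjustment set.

P(A|do(S)): backdoor, adjust for ∅.

desc(S)\{S}={A}; candidates ⊆ {F,M,Z}.
∅: S⊥A given ∅ in G with S→· removed — back-door holds.
P(A|do(S)) = P(A|S) — no adjustment needed.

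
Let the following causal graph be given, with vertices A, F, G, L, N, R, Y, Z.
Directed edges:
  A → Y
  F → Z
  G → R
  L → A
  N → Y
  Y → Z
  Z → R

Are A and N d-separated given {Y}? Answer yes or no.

No — A and N are d-connected given {Y}.

Bayes-Ball from A | {Y} reaches {L,N}.
N ∈ reach(A|{Y}) ⇒ A ⊥̸ N | {Y}.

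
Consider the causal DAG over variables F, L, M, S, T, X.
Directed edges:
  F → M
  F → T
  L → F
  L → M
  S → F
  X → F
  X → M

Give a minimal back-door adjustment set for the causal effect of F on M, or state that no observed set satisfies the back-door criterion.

F→M: minimal back-door set {L, X}.

desc(F)\{F}={M,T}; candidates ⊆ {L,S,X}.
size 0: {}; under {} F still reaches {L,M,S,X} ∋ M.
size 1: {L}, {S}, {X}; under {L} F still reaches {M,S,X} ∋ M.
{L,X}: F⊥M given {L,X} in G with F→· removed — back-door holds.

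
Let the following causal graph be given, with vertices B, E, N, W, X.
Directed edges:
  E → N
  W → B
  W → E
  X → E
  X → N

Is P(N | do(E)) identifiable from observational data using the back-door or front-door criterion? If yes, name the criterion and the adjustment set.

desc(E)\{E}={N}; candidates ⊆ {B,W,X}.
size 0: {}; under {} E still reaches {B,N,W,X} ∋ N.
{X}: E⊥N given {X} in G with E→· removed — back-door holds.
P(N|do(E)) = Σ_{X} P(N|E,X)·P(X).

P(N|do(E)): backdoor, adjust for {X}.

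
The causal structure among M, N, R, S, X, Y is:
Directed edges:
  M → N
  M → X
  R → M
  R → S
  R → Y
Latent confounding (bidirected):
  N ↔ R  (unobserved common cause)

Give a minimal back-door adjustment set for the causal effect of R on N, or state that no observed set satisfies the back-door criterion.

desc(R)\{R}={M,N,S,X,Y}; candidates ⊆ {—}.
R↔N: latent back-door arc(s) into R.
size 0: {}; under {} R still reaches {N} ∋ N.
R↔N cannot be blocked by any observed set — no back-door set.

R→N: no observed back-door set.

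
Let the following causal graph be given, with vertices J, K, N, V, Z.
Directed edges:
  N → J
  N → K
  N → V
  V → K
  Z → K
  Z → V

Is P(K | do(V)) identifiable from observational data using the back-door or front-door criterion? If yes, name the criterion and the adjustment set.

P(K|do(V)): backdoor, adjust for {N, Z}.

desc(V)\{V}={K}; candidates ⊆ {J,N,Z}.
size 0: {}; under {} V still reaches {J,K,N,Z} ∋ K.
size 1: {J}, {N}, {Z}; under {J} V still reaches {K,N,Z} ∋ K.
{N,Z}: V⊥K given {N,Z} in G with V→· removed — back-door holds.
P(K|do(V)) = Σ_{N,Z} P(K|V,N,Z)·P(N,Z).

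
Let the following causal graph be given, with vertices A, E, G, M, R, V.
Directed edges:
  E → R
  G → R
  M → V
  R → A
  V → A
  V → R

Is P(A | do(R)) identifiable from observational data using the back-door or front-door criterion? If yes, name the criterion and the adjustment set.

P(A|do(R)): backdoor, adjust for {V}.

desc(R)\{R}={A}; candidates ⊆ {E,G,M,V}.
size 0: {}; under {} R still reaches {A,E,G,M,V} ∋ A.
{V}: R⊥A given {V} in G with R→· removed — back-door holds.
P(A|do(R)) = Σ_{V} P(A|R,V)·P(V).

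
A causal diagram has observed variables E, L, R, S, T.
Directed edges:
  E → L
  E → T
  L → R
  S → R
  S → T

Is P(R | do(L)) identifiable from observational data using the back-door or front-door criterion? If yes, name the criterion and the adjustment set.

desc(L)\{L}={R}; candidates ⊆ {E,S,T}.
∅: L⊥R given ∅ in G with L→· removed — back-door holds.
P(R|do(L)) = P(R|L) — no adjustment needed.

P(R|do(L)): backdoor, adjust for ∅.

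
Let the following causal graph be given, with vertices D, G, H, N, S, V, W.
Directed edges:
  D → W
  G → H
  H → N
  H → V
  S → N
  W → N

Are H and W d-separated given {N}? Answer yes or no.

No — H and W are d-connected given {N}.

Bayes-Ball from H | {N} reaches {D,G,S,V,W}.
W ∈ reach(H|{N}) ⇒ H ⊥̸ W | {N}.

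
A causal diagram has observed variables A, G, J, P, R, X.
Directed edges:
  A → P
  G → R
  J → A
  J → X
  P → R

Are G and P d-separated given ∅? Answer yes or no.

Yes — G ⊥ P | ∅.

Bayes-Ball from G | ∅ reaches {R}.
P ∉ reach(G|∅) ⇒ G ⊥ P | ∅.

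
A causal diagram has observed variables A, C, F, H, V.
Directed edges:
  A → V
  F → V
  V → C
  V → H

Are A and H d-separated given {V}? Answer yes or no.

Bayes-Ball from A | {V} reaches {F}.
H ∉ reach(A|{V}) ⇒ A ⊥ H | {V}.

Yes — A ⊥ H | {V}.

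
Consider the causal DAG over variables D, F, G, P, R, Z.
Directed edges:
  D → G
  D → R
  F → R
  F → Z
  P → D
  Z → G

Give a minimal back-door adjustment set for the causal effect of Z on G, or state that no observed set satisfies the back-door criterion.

Z→G: minimal back-door set ∅.

desc(Z)\{Z}={G}; candidates ⊆ {D,F,P,R}.
∅: Z⊥G given ∅ in G with Z→· removed — back-door holds.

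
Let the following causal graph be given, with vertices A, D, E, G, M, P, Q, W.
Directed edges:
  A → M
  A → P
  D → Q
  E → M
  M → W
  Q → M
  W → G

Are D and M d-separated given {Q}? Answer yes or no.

Bayes-Ball from D | {Q} reaches ∅.
M ∉ reach(D|{Q}) ⇒ D ⊥ M | {Q}.

Yes — D ⊥ M | {Q}.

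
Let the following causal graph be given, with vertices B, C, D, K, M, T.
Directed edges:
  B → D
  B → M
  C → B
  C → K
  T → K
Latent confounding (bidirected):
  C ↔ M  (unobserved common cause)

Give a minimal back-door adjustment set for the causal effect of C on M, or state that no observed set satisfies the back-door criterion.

desc(C)\{C}={B,D,K,M}; candidates ⊆ {T}.
C↔M: latent back-door arc(s) into C.
size 0: {}; under {} C still reaches {M} ∋ M.
size 1: {T}; under {T} C still reaches {M} ∋ M.
C↔M cannot be blocked by any observed set — no back-door set.

C→M: no observed back-door set.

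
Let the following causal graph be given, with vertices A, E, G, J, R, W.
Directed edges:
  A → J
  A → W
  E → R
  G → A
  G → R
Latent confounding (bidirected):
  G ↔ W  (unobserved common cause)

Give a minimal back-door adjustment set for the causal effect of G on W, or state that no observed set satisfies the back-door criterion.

G→W: no observed back-door set.

desc(G)\{G}={A,J,R,W}; candidates ⊆ {E}.
G↔W: latent back-door arc(s) into G.
size 0: {}; under {} G still reaches {W} ∋ W.
size 1: {E}; under {E} G still reaches {W} ∋ W.
G↔W cannot be blocked by any observed set — no back-door set.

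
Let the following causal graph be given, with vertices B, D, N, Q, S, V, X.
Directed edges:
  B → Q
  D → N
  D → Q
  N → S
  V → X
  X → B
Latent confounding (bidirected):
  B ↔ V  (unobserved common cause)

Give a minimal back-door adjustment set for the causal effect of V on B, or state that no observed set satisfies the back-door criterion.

V→B: no observed back-door set.

desc(V)\{V}={B,Q,X}; candidates ⊆ {D,N,S}.
V↔B: latent back-door arc(s) into V.
size 0: {}; under {} V still reaches {B,Q} ∋ B.
size 1: {D}, {N}, {S}; under {D} V still reaches {B,Q} ∋ B.
size 2: {D,N}, {D,S}, {N,S}; under {D,N} V still reaches {B,Q} ∋ B.
V↔B cannot be blocked by any observed set — no back-door set.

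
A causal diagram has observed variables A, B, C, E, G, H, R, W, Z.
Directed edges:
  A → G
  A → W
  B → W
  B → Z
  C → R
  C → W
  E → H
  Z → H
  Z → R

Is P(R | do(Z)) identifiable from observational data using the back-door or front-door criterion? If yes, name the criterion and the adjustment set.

P(R|do(Z)): backdoor, adjust for ∅.

desc(Z)\{Z}={H,R}; candidates ⊆ {A,B,C,E,G,W}.
∅: Z⊥R given ∅ in G with Z→· removed — back-door holds.
P(R|do(Z)) = P(R|Z) — no adjustment needed.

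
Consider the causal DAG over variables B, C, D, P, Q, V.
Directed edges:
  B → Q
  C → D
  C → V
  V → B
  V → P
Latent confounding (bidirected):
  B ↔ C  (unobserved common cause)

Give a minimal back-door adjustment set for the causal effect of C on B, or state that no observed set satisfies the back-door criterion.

C→B: no observed back-door set.

desc(C)\{C}={B,D,P,Q,V}; candidates ⊆ {—}.
C↔B: latent back-door arc(s) into C.
size 0: {}; under {} C still reaches {B,Q} ∋ B.
C↔B cannot be blocked by any observed set — no back-door set.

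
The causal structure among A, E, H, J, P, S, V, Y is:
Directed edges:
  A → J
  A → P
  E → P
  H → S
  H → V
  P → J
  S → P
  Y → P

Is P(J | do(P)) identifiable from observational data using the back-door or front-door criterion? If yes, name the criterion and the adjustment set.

desc(P)\{P}={J}; candidates ⊆ {A,E,H,S,V,Y}.
size 0: {}; under {} P still reaches {A,E,H,J,S,V,Y} ∋ J.
{A}: P⊥J given {A} in G with P→· removed — back-door holds.
P(J|do(P)) = Σ_{A} P(J|P,A)·P(A).

P(J|do(P)): backdoor, adjust for {A}.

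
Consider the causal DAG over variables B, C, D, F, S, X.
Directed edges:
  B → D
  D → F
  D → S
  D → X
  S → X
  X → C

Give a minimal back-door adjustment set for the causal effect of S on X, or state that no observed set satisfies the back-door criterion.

desc(S)\{S}={C,X}; candidates ⊆ {B,D,F}.
size 0: {}; under {} S still reaches {B,C,D,F,X} ∋ X.
{D}: S⊥X given {D} in G with S→· removed — back-door holds.

S→X: minimal back-door set {D}.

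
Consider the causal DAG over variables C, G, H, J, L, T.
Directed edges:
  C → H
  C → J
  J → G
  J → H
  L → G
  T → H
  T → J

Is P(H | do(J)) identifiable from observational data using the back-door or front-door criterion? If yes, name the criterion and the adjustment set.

P(H|do(J)): backdoor, adjust for {C, T}.

desc(J)\{J}={G,H}; candidates ⊆ {C,L,T}.
size 0: {}; under {} J still reaches {C,H,T} ∋ H.
size 1: {C}, {L}, {T}; under {C} J still reaches {H,T} ∋ H.
{C,T}: J⊥H given {C,T} in G with J→· removed — back-door holds.
P(H|do(J)) = Σ_{C,T} P(H|J,C,T)·P(C,T).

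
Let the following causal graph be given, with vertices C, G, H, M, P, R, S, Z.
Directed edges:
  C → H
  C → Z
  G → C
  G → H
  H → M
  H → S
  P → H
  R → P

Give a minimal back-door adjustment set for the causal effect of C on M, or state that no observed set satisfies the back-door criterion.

C→M: minimal back-door set {G}.

desc(C)\{C}={H,M,S,Z}; candidates ⊆ {G,P,R}.
size 0: {}; under {} C still reaches {G,H,M,S} ∋ M.
{G}: C⊥M given {G} in G with C→· removed — back-door holds.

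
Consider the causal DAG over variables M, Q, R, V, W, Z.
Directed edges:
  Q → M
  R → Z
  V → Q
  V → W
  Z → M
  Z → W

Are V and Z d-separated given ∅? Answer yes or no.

Yes — V ⊥ Z | ∅.

Bayes-Ball from V | ∅ reaches {M,Q,W}.
Z ∉ reach(V|∅) ⇒ V ⊥ Z | ∅.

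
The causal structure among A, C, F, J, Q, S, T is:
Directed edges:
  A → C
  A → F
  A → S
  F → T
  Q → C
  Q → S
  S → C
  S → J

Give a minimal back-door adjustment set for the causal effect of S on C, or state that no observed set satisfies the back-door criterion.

desc(S)\{S}={C,J}; candidates ⊆ {A,F,Q,T}.
size 0: {}; under {} S still reaches {A,C,F,Q,T} ∋ C.
size 1: {A}, {F}, {Q} …(+1); under {A} S still reaches {C,Q} ∋ C.
{A,Q}: S⊥C given {A,Q} in G with S→· removed — back-door holds.

S→C: minimal back-door set {A, Q}.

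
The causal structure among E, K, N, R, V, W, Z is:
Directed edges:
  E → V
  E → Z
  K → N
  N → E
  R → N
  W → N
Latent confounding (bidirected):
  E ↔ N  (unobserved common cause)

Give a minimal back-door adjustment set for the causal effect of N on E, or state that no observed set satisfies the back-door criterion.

N→E: no observed back-door set.

desc(N)\{N}={E,V,Z}; candidates ⊆ {K,R,W}.
N↔E: latent back-door arc(s) into N.
size 0: {}; under {} N still reaches {E,K,R,V,W,Z} ∋ E.
size 1: {K}, {R}, {W}; under {K} N still reaches {E,R,V,W,Z} ∋ E.
size 2: {K,R}, {K,W}, {R,W}; under {K,R} N still reaches {E,V,W,Z} ∋ E.
N↔E cannot be blocked by any observed set — no back-door set.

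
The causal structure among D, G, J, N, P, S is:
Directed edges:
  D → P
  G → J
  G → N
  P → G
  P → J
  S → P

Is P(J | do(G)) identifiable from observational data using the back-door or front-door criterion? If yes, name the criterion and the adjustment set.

P(J|do(G)): backdoor, adjust for {P}.

desc(G)\{G}={J,N}; candidates ⊆ {D,P,S}.
size 0: {}; under {} G still reaches {D,J,P,S} ∋ J.
{P}: G⊥J given {P} in G with G→· removed — back-door holds.
P(J|do(G)) = Σ_{P} P(J|G,P)·P(P).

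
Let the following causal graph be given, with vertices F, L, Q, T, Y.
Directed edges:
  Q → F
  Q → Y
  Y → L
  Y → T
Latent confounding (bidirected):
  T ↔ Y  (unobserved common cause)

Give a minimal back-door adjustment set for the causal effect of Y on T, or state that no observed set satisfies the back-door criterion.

Y→T: no observed back-door set.

desc(Y)\{Y}={L,T}; candidates ⊆ {F,Q}.
Y↔T: latent back-door arc(s) into Y.
size 0: {}; under {} Y still reaches {F,Q,T} ∋ T.
size 1: {F}, {Q}; under {F} Y still reaches {Q,T} ∋ T.
size 2: {F,Q}; under {F,Q} Y still reaches {T} ∋ T.
Y↔T cannot be blocked by any observed set — no back-door set.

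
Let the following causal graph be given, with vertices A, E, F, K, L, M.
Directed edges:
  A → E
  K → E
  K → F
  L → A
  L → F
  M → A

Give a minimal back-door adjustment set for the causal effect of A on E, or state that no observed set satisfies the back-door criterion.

A→E: minimal back-door set ∅.

desc(A)\{A}={E}; candidates ⊆ {F,K,L,M}.
∅: A⊥E given ∅ in G with A→· removed — back-door holds.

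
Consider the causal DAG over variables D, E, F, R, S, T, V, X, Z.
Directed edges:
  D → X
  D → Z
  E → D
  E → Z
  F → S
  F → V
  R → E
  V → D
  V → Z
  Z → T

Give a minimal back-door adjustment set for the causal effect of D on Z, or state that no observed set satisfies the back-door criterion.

desc(D)\{D}={T,X,Z}; candidates ⊆ {E,F,R,S,V}.
size 0: {}; under {} D still reaches {E,F,R,S,T,V,Z} ∋ Z.
size 1: {E}, {F}, {R} …(+2); under {E} D still reaches {F,S,T,V,Z} ∋ Z.
{E,V}: D⊥Z given {E,V} in G with D→· removed — back-door holds.

D→Z: minimal back-door set {E, V}.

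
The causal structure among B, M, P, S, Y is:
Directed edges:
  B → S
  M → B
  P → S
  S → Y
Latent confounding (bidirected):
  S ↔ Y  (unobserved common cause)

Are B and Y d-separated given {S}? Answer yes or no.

Bayes-Ball from B | {S} reaches {M,P,Y}.
Y ∈ reach(B|{S}) ⇒ B ⊥̸ Y | {S}.

No — B and Y are d-connected given {S}.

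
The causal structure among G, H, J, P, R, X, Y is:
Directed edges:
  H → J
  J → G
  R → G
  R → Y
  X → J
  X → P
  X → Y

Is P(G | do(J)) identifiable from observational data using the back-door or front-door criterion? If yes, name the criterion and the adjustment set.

P(G|do(J)): backdoor, adjust for ∅.

desc(J)\{J}={G}; candidates ⊆ {H,P,R,X,Y}.
∅: J⊥G given ∅ in G with J→· removed — back-door holds.
P(G|do(J)) = P(G|J) — no adjustment needed.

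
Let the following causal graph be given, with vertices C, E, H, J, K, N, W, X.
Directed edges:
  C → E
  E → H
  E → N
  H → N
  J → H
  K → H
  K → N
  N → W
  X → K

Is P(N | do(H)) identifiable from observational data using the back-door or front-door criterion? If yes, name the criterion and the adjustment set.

desc(H)\{H}={N,W}; candidates ⊆ {C,E,J,K,X}.
size 0: {}; under {} H still reaches {C,E,J,K,N,W,X} ∋ N.
size 1: {C}, {E}, {J} …(+2); under {C} H still reaches {E,J,K,N,W,X} ∋ N.
{E,K}: H⊥N given {E,K} in G with H→· removed — back-door holds.
P(N|do(H)) = Σ_{E,K} P(N|H,E,K)·P(E,K).

P(N|do(H)): backdoor, adjust for {E, K}.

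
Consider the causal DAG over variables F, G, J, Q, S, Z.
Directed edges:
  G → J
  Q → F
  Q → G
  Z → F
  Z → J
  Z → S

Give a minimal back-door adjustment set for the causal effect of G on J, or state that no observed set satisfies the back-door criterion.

desc(G)\{G}={J}; candidates ⊆ {F,Q,S,Z}.
∅: G⊥J given ∅ in G with G→· removed — back-door holds.

G→J: minimal back-door set ∅.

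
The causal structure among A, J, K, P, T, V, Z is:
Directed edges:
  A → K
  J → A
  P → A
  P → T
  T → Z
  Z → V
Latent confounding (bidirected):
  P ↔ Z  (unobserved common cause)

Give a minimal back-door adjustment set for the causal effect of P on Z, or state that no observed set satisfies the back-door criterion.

P→Z: no observed back-door set.

desc(P)\{P}={A,K,T,V,Z}; candidates ⊆ {J}.
P↔Z: latent back-door arc(s) into P.
size 0: {}; under {} P still reaches {V,Z} ∋ Z.
size 1: {J}; under {J} P still reaches {V,Z} ∋ Z.
P↔Z cannot be blocked by any observed set — no back-door set.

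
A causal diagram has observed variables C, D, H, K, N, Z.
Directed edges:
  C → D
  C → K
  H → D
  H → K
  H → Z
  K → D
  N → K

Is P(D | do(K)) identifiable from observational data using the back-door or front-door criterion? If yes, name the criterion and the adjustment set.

P(D|do(K)): backdoor, adjust for {C, H}.

desc(K)\{K}={D}; candidates ⊆ {C,H,N,Z}.
size 0: {}; under {} K still reaches {C,D,H,N,Z} ∋ D.
size 1: {C}, {H}, {N} …(+1); under {C} K still reaches {D,H,N,Z} ∋ D.
{C,H}: K⊥D given {C,H} in G with K→· removed — back-door holds.
P(D|do(K)) = Σ_{C,H} P(D|K,C,H)·P(C,H).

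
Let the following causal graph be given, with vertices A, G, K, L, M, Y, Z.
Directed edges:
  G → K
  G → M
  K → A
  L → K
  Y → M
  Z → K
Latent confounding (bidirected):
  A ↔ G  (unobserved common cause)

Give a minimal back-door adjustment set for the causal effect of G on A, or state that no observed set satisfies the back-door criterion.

desc(G)\{G}={A,K,M}; candidates ⊆ {L,Y,Z}.
G↔A: latent back-door arc(s) into G.
size 0: {}; under {} G still reaches {A} ∋ A.
size 1: {L}, {Y}, {Z}; under {L} G still reaches {A} ∋ A.
size 2: {L,Y}, {L,Z}, {Y,Z}; under {L,Y} G still reaches {A} ∋ A.
G↔A cannot be blocked by any observed set — no back-door set.

G→A: no observed back-door set.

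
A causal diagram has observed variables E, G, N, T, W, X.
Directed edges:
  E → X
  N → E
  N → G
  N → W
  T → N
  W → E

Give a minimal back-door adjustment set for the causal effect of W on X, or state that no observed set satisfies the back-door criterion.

desc(W)\{W}={E,X}; candidates ⊆ {G,N,T}.
size 0: {}; under {} W still reaches {E,G,N,T,X} ∋ X.
{N}: W⊥X given {N} in G with W→· removed — back-door holds.

W→X: minimal back-door set {N}.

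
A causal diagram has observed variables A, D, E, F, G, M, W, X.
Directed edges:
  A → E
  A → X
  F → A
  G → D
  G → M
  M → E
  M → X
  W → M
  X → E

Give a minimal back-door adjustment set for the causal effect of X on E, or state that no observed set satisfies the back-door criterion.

X→E: minimal back-door set {A, M}.

desc(X)\{X}={E}; candidates ⊆ {A,D,F,G,M,W}.
size 0: {}; under {} X still reaches {A,D,E,F,G,M,W} ∋ E.
size 1: {A}, {D}, {F} …(+3); under {A} X still reaches {D,E,G,M,W} ∋ E.
{A,M}: X⊥E given {A,M} in G with X→· removed — back-door holds.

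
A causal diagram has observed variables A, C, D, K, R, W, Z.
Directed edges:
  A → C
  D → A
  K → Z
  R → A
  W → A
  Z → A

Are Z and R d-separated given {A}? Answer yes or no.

Bayes-Ball from Z | {A} reaches {D,K,R,W}.
R ∈ reach(Z|{A}) ⇒ Z ⊥̸ R | {A}.

No — Z and R are d-connected given {A}.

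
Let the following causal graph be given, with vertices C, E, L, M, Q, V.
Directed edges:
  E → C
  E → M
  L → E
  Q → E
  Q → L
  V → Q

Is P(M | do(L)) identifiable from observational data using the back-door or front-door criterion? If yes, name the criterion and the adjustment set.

desc(L)\{L}={C,E,M}; candidates ⊆ {Q,V}.
size 0: {}; under {} L still reaches {C,E,M,Q,V} ∋ M.
{Q}: L⊥M given {Q} in G with L→· removed — back-door holds.
P(M|do(L)) = Σ_{Q} P(M|L,Q)·P(Q).

P(M|do(L)): backdoor, adjust for {Q}.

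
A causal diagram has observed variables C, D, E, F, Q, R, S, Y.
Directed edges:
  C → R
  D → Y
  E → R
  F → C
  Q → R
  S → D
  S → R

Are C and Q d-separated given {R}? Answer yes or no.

No — C and Q are d-connected given {R}.

Bayes-Ball from C | {R} reaches {D,E,F,Q,S,Y}.
Q ∈ reach(C|{R}) ⇒ C ⊥̸ Q | {R}.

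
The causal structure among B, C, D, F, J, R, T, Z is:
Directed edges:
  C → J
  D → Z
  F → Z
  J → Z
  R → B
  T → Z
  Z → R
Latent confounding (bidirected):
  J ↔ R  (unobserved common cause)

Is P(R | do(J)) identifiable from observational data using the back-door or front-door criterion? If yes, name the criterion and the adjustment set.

desc(J)\{J}={B,R,Z}; candidates ⊆ {C,D,F,T}.
J↔R: latent back-door arc(s) into J.
size 0: {}; under {} J still reaches {B,C,R} ∋ R.
size 1: {C}, {D}, {F} …(+1); under {C} J still reaches {B,R} ∋ R.
size 2: {C,D}, {C,F}, {C,T} …(+3); under {C,D} J still reaches {B,R} ∋ R.
J↔R cannot be blocked by any observed set — no back-door set.
{Z}: (i) intercepts every directed J→R path; (ii) no back-door J→{Z}; (iii) {J} blocks every back-door {Z}→R. Front-door holds.
P(R|do(J)) = Σ_{Z} P(Z|J) Σ_{J'} P(R|Z,J')P(J').

P(R|do(J)): frontdoor, adjust for {Z}.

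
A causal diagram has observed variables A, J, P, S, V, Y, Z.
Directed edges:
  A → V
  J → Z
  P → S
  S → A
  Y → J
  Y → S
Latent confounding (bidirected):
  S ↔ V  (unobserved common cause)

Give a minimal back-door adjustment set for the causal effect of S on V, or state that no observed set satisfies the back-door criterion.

desc(S)\{S}={A,V}; candidates ⊆ {J,P,Y,Z}.
S↔V: latent back-door arc(s) into S.
size 0: {}; under {} S still reaches {J,P,V,Y,Z} ∋ V.
size 1: {J}, {P}, {Y} …(+1); under {J} S still reaches {P,V,Y} ∋ V.
size 2: {J,P}, {J,Y}, {J,Z} …(+3); under {J,P} S still reaches {V,Y} ∋ V.
S↔V cannot be blocked by any observed set — no back-door set.

S→V: no observed back-door set.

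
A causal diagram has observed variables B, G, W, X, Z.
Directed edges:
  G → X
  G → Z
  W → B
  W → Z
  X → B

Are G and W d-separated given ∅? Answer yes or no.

Yes — G ⊥ W | ∅.

Bayes-Ball from G | ∅ reaches {B,X,Z}.
W ∉ reach(G|∅) ⇒ G ⊥ W | ∅.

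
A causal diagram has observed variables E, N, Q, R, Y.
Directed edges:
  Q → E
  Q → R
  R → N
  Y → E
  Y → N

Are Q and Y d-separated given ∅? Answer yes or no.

Bayes-Ball from Q | ∅ reaches {E,N,R}.
Y ∉ reach(Q|∅) ⇒ Q ⊥ Y | ∅.

Yes — Q ⊥ Y | ∅.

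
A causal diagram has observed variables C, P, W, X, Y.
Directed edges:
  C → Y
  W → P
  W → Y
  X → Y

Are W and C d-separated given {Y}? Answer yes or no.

No — W and C are d-connected given {Y}.

Bayes-Ball from W | {Y} reaches {C,P,X}.
C ∈ reach(W|{Y}) ⇒ W ⊥̸ C | {Y}.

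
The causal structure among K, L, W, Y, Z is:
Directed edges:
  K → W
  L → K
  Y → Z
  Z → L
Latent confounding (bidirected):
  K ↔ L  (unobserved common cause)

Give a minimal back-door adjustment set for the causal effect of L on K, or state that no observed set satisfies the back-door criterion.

L→K: no observed back-door set.

desc(L)\{L}={K,W}; candidates ⊆ {Y,Z}.
L↔K: latent back-door arc(s) into L.
size 0: {}; under {} L still reaches {K,W,Y,Z} ∋ K.
size 1: {Y}, {Z}; under {Y} L still reaches {K,W,Z} ∋ K.
size 2: {Y,Z}; under {Y,Z} L still reaches {K,W} ∋ K.
L↔K cannot be blocked by any observed set — no back-door set.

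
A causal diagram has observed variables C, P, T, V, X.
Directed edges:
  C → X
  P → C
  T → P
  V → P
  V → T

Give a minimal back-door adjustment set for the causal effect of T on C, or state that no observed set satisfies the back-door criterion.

desc(T)\{T}={C,P,X}; candidates ⊆ {V}.
size 0: {}; under {} T still reaches {C,P,V,X} ∋ C.
{V}: T⊥C given {V} in G with T→· removed — back-door holds.

T→C: minimal back-door set {V}.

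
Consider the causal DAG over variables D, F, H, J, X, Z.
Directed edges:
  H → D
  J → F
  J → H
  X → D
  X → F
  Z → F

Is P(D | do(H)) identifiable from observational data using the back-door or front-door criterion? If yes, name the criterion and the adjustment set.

desc(H)\{H}={D}; candidates ⊆ {F,J,X,Z}.
∅: H⊥D given ∅ in G with H→· removed — back-door holds.
P(D|do(H)) = P(D|H) — no adjustment needed.

P(D|do(H)): backdoor, adjust for ∅.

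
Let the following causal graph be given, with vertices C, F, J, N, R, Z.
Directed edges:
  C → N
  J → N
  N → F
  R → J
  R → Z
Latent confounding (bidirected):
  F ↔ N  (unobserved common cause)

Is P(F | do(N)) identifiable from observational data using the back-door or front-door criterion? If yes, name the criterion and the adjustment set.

P(F|do(N)): not identifiable (no BD/FD set).

desc(N)\{N}={F}; candidates ⊆ {C,J,R,Z}.
N↔F: latent back-door arc(s) into N.
size 0: {}; under {} N still reaches {C,F,J,R,Z} ∋ F.
size 1: {C}, {J}, {R} …(+1); under {C} N still reaches {F,J,R,Z} ∋ F.
size 2: {C,J}, {C,R}, {C,Z} …(+3); under {C,J} N still reaches {F} ∋ F.
N↔F cannot be blocked by any observed set — no back-door set.
No mediator lies on a directed N→…→F path.
Neither criterion identifies P(F|do(N)) in this graph.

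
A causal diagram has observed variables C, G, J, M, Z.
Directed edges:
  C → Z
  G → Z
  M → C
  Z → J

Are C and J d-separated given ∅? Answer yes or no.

Bayes-Ball from C | ∅ reaches {J,M,Z}.
J ∈ reach(C|∅) ⇒ C ⊥̸ J | ∅.

No — C and J are d-connected given ∅.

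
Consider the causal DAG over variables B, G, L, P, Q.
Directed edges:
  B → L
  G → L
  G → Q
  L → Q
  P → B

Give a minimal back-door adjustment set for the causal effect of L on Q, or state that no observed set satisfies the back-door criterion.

desc(L)\{L}={Q}; candidates ⊆ {B,G,P}.
size 0: {}; under {} L still reaches {B,G,P,Q} ∋ Q.
{G}: L⊥Q given {G} in G with L→· removed — back-door holds.

L→Q: minimal back-door set {G}.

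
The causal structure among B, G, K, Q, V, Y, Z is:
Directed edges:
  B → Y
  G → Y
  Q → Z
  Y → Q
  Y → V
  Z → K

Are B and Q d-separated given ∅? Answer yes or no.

No — B and Q are d-connected given ∅.

Bayes-Ball from B | ∅ reaches {K,Q,V,Y,Z}.
Q ∈ reach(B|∅) ⇒ B ⊥̸ Q | ∅.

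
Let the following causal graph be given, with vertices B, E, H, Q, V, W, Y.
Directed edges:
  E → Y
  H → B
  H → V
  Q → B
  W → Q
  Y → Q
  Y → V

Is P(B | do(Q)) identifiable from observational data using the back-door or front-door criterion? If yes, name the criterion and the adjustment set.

desc(Q)\{Q}={B}; candidates ⊆ {E,H,V,W,Y}.
∅: Q⊥B given ∅ in G with Q→· removed — back-door holds.
P(B|do(Q)) = P(B|Q) — no adjustment needed.

P(B|do(Q)): backdoor, adjust for ∅.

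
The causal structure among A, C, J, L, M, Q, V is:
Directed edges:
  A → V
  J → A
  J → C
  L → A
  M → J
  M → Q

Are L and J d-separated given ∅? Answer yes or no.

Bayes-Ball from L | ∅ reaches {A,V}.
J ∉ reach(L|∅) ⇒ L ⊥ J | ∅.

Yes — L ⊥ J | ∅.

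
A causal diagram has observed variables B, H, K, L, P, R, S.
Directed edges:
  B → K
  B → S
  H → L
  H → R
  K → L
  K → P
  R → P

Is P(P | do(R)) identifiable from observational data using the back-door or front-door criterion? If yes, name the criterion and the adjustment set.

P(P|do(R)): backdoor, adjust for ∅.

desc(R)\{R}={P}; candidates ⊆ {B,H,K,L,S}.
∅: R⊥P given ∅ in G with R→· removed — back-door holds.
P(P|do(R)) = P(P|R) — no adjustment needed.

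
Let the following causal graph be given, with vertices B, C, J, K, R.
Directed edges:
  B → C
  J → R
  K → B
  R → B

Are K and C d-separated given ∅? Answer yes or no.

Bayes-Ball from K | ∅ reaches {B,C}.
C ∈ reach(K|∅) ⇒ K ⊥̸ C | ∅.

No — K and C are d-connected given ∅.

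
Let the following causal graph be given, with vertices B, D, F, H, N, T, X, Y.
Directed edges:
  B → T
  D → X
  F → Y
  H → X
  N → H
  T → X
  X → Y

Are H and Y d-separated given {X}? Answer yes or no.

Bayes-Ball from H | {X} reaches {B,D,N,T}.
Y ∉ reach(H|{X}) ⇒ H ⊥ Y | {X}.

Yes — H ⊥ Y | {X}.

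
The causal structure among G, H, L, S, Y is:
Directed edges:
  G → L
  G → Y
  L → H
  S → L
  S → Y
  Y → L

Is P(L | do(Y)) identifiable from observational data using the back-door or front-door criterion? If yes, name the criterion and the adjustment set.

desc(Y)\{Y}={H,L}; candidates ⊆ {G,S}.
size 0: {}; under {} Y still reaches {G,H,L,S} ∋ L.
size 1: {G}, {S}; under {G} Y still reaches {H,L,S} ∋ L.
{G,S}: Y⊥L given {G,S} in G with Y→· removed — back-door holds.
P(L|do(Y)) = Σ_{G,S} P(L|Y,G,S)·P(G,S).

P(L|do(Y)): backdoor, adjust for {G, S}.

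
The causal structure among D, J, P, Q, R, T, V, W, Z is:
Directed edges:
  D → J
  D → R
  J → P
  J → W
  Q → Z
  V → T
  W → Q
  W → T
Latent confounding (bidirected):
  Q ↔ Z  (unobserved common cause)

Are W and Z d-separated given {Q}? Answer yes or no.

Bayes-Ball from W | {Q} reaches {D,J,P,R,T,Z}.
Z ∈ reach(W|{Q}) ⇒ W ⊥̸ Z | {Q}.

No — W and Z are d-connected given {Q}.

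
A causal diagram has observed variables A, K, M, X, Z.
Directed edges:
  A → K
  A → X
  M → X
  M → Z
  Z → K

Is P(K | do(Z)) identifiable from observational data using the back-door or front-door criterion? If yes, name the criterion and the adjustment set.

desc(Z)\{Z}={K}; candidates ⊆ {A,M,X}.
∅: Z⊥K given ∅ in G with Z→· removed — back-door holds.
P(K|do(Z)) = P(K|Z) — no adjustment needed.

P(K|do(Z)): backdoor, adjust for ∅.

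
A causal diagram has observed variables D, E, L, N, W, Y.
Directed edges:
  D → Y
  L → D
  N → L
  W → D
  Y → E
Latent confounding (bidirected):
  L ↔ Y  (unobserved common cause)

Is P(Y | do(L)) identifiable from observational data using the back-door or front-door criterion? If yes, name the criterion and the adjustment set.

desc(L)\{L}={D,E,Y}; candidates ⊆ {N,W}.
L↔Y: latent back-door arc(s) into L.
size 0: {}; under {} L still reaches {E,N,Y} ∋ Y.
size 1: {N}, {W}; under {N} L still reaches {E,Y} ∋ Y.
size 2: {N,W}; under {N,W} L still reaches {E,Y} ∋ Y.
L↔Y cannot be blocked by any observed set — no back-door set.
{D}: (i) intercepts every directed L→Y path; (ii) no back-door L→{D}; (iii) {L} blocks every back-door {D}→Y. Front-door holds.
P(Y|do(L)) = Σ_{D} P(D|L) Σ_{L'} P(Y|D,L')P(L').

P(Y|do(L)): frontdoor, adjust for {D}.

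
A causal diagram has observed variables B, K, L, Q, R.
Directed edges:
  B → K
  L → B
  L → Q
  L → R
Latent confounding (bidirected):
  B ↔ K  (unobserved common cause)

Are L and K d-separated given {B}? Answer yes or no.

No — L and K are d-connected given {B}.

Bayes-Ball from L | {B} reaches {K,Q,R}.
K ∈ reach(L|{B}) ⇒ L ⊥̸ K | {B}.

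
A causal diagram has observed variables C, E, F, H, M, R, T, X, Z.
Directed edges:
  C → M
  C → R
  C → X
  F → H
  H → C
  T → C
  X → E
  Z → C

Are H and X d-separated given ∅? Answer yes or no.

No — H and X are d-connected given ∅.

Bayes-Ball from H | ∅ reaches {C,E,F,M,R,X}.
X ∈ reach(H|∅) ⇒ H ⊥̸ X | ∅.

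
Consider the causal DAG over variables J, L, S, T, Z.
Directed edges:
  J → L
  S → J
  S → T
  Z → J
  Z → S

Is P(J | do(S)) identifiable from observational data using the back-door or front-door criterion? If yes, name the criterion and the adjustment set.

desc(S)\{S}={J,L,T}; candidates ⊆ {Z}.
size 0: {}; under {} S still reaches {J,L,Z} ∋ J.
{Z}: S⊥J given {Z} in G with S→· removed — back-door holds.
P(J|do(S)) = Σ_{Z} P(J|S,Z)·P(Z).

P(J|do(S)): backdoor, adjust for {Z}.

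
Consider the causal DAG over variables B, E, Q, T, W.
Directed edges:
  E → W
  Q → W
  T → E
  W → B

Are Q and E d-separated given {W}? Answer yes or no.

Bayes-Ball from Q | {W} reaches {E,T}.
E ∈ reach(Q|{W}) ⇒ Q ⊥̸ E | {W}.

No — Q and E are d-connected given {W}.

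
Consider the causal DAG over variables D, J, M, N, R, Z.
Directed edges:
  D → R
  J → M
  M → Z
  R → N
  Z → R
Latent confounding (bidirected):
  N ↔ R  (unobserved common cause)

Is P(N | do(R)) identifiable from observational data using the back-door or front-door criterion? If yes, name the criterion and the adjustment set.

desc(R)\{R}={N}; candidates ⊆ {D,J,M,Z}.
R↔N: latent back-door arc(s) into R.
size 0: {}; under {} R still reaches {D,J,M,N,Z} ∋ N.
size 1: {D}, {J}, {M} …(+1); under {D} R still reaches {J,M,N,Z} ∋ N.
size 2: {D,J}, {D,M}, {D,Z} …(+3); under {D,J} R still reaches {M,N,Z} ∋ N.
R↔N cannot be blocked by any observed set — no back-door set.
No mediator lies on a directed R→…→N path.
Neither criterion identifies P(N|do(R)) in this graph.

P(N|do(R)): not identifiable (no BD/FD set).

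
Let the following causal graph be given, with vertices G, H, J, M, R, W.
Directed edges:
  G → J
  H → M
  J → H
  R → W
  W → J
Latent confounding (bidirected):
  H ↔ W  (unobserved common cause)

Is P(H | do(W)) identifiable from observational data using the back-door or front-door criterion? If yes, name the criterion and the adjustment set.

P(H|do(W)): frontdoor, adjust for {J}.

desc(W)\{W}={H,J,M}; candidates ⊆ {G,R}.
W↔H: latent back-door arc(s) into W.
size 0: {}; under {} W still reaches {H,M,R} ∋ H.
size 1: {G}, {R}; under {G} W still reaches {H,M,R} ∋ H.
size 2: {G,R}; under {G,R} W still reaches {H,M} ∋ H.
W↔H cannot be blocked by any observed set — no back-door set.
{J}: (i) intercepts every directed W→H path; (ii) no back-door W→{J}; (iii) {W} blocks every back-door {J}→H. Front-door holds.
P(H|do(W)) = Σ_{J} P(J|W) Σ_{W'} P(H|J,W')P(W').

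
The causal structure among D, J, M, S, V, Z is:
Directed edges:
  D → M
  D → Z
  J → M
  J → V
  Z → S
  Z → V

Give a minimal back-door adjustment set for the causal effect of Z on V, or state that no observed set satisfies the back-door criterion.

Z→V: minimal back-door set ∅.

desc(Z)\{Z}={S,V}; candidates ⊆ {D,J,M}.
∅: Z⊥V given ∅ in G with Z→· removed — back-door holds.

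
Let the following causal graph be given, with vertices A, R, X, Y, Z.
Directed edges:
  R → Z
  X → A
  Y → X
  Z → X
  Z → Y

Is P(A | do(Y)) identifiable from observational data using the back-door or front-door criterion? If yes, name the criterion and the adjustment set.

P(A|do(Y)): backdoor, adjust for {Z}.

desc(Y)\{Y}={A,X}; candidates ⊆ {R,Z}.
size 0: {}; under {} Y still reaches {A,R,X,Z} ∋ A.
{Z}: Y⊥A given {Z} in G with Y→· removed — back-door holds.
P(A|do(Y)) = Σ_{Z} P(A|Y,Z)·P(Z).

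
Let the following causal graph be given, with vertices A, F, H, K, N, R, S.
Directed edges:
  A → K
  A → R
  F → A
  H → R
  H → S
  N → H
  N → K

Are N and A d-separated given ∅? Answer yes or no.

Bayes-Ball from N | ∅ reaches {H,K,R,S}.
A ∉ reach(N|∅) ⇒ N ⊥ A | ∅.

Yes — N ⊥ A | ∅.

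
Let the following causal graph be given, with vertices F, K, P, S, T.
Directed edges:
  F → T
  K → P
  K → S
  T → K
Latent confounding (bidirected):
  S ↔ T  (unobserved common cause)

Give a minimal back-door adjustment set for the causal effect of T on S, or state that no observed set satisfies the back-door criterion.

desc(T)\{T}={K,P,S}; candidates ⊆ {F}.
T↔S: latent back-door arc(s) into T.
size 0: {}; under {} T still reaches {F,S} ∋ S.
size 1: {F}; under {F} T still reaches {S} ∋ S.
T↔S cannot be blocked by any observed set — no back-door set.

T→S: no observed back-door set.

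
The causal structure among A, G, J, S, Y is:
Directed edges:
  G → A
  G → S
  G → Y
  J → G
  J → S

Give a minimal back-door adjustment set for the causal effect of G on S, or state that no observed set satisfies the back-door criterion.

G→S: minimal back-door set {J}.

desc(G)\{G}={A,S,Y}; candidates ⊆ {J}.
size 0: {}; under {} G still reaches {J,S} ∋ S.
{J}: G⊥S given {J} in G with G→· removed — back-door holds.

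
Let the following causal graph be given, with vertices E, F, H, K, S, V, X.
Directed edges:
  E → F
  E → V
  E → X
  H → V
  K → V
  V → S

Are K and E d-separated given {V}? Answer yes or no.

No — K and E are d-connected given {V}.

Bayes-Ball from K | {V} reaches {E,F,H,X}.
E ∈ reach(K|{V}) ⇒ K ⊥̸ E | {V}.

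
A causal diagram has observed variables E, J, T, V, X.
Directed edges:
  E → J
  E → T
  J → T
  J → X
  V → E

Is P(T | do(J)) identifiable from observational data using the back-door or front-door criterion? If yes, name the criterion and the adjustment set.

P(T|do(J)): backdoor, adjust for {E}.

desc(J)\{J}={T,X}; candidates ⊆ {E,V}.
size 0: {}; under {} J still reaches {E,T,V} ∋ T.
{E}: J⊥T given {E} in G with J→· removed — back-door holds.
P(T|do(J)) = Σ_{E} P(T|J,E)·P(E).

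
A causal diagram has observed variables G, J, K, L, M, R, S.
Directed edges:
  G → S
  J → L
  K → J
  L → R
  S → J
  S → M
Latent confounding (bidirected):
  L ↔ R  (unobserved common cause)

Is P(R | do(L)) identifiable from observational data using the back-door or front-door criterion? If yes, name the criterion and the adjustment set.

desc(L)\{L}={R}; candidates ⊆ {G,J,K,M,S}.
L↔R: latent back-door arc(s) into L.
size 0: {}; under {} L still reaches {G,J,K,M,R,S} ∋ R.
size 1: {G}, {J}, {K} …(+2); under {G} L still reaches {J,K,M,R,S} ∋ R.
size 2: {G,J}, {G,K}, {G,M} …(+7); under {G,J} L still reaches {R} ∋ R.
L↔R cannot be blocked by any observed set — no back-door set.
No mediator lies on a directed L→…→R path.
Neither criterion identifies P(R|do(L)) in this graph.

P(R|do(L)): not identifiable (no BD/FD set).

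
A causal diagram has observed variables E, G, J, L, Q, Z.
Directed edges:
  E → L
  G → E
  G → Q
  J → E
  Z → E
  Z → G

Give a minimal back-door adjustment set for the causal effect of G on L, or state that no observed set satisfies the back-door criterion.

G→L: minimal back-door set {Z}.

desc(G)\{G}={E,L,Q}; candidates ⊆ {J,Z}.
size 0: {}; under {} G still reaches {E,L,Z} ∋ L.
{Z}: G⊥L given {Z} in G with G→· removed — back-door holds.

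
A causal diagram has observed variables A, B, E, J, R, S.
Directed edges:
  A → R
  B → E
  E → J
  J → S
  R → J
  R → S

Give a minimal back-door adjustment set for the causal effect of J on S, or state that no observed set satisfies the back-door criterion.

desc(J)\{J}={S}; candidates ⊆ {A,B,E,R}.
size 0: {}; under {} J still reaches {A,B,E,R,S} ∋ S.
{R}: J⊥S given {R} in G with J→· removed — back-door holds.

J→S: minimal back-door set {R}.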